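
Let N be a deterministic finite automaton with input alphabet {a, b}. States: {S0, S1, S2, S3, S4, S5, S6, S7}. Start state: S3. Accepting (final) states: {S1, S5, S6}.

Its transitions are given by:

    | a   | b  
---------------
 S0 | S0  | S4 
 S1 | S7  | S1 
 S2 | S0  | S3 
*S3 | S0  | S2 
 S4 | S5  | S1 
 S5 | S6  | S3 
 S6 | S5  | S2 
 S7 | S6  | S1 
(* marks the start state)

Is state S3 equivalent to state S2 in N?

Start with accepting vs non-accepting: {S1,S5,S6} | {S0,S2,S3,S4,S7}.
On input a, block {S1,S5,S6} splits into {S5,S6} and {S1}.
Split {S0,S2,S3,S4,S7} by δ(·,a) → {S0,S2,S3} and {S4,S7}.
On input b, block {S0,S2,S3} splits into {S2,S3} and {S0}.
The partition is now stable with 5 blocks: {S5,S6} | {S2,S3} | {S1} | {S4,S7} | {S0}.
S3 and S2 lie in the same block of the stable partition, so they are equivalent — no string distinguishes them.

Yes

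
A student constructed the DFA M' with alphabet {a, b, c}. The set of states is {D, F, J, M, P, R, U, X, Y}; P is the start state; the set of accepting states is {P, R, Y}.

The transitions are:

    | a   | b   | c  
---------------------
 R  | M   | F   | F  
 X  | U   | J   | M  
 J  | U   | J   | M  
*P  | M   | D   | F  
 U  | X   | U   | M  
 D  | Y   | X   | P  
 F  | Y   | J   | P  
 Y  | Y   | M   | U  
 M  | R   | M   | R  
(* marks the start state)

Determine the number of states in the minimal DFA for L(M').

Initial partition by acceptance: {P,R,Y} | {D,F,J,M,U,X}.
On input a, block {P,R,Y} splits into {P,R} and {Y}.
Refine {D,F,J,M,U,X} on symbol a: members go to different blocks, giving {J,U,X} and {D,F} and {M}.
No further refinement is possible. Final partition (5 blocks): {P,R} | {J,U,X} | {Y} | {D,F} | {M}.

5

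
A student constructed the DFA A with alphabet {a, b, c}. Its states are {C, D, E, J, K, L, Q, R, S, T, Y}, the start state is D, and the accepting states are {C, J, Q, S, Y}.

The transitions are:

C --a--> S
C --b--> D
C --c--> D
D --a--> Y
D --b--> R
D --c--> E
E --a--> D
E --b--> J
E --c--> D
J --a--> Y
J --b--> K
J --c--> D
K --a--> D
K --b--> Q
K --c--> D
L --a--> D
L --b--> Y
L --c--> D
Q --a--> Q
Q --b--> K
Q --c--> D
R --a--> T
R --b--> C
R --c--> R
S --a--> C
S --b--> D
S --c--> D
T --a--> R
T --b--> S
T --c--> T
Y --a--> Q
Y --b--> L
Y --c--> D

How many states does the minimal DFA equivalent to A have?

Every state is reachable, so we keep all 11.
P0 = {C,J,Q,S,Y} | {D,E,K,L,R,T}.
On input a, block {D,E,K,L,R,T} splits into {E,K,L,R,T} and {D}.
Refine {C,J,Q,S,Y} on symbol b: members go to different blocks, giving {J,Q,Y} and {C,S}.
Refine {E,K,L,R,T} on symbol a: members go to different blocks, giving {E,K,L} and {R,T}.
No further refinement is possible. Final partition (5 blocks): {J,Q,Y} | {E,K,L} | {D} | {C,S} | {R,T}.

5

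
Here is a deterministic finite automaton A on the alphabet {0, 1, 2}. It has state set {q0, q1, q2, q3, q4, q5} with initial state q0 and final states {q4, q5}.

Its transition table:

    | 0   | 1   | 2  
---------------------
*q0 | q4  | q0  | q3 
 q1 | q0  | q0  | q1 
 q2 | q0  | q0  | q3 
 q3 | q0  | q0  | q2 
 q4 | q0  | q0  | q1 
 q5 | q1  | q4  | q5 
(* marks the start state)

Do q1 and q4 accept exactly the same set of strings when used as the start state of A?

Reachable states from the start: {q0,q1,q2,q3,q4}. Unreachable: {q5} — drop them.
Start with accepting vs non-accepting: {q4} | {q0,q1,q2,q3}.
On input 0, block {q0,q1,q2,q3} splits into {q1,q2,q3} and {q0}.
Stable partition: {q4} | {q1,q2,q3} | {q0} — 3 equivalence classes.
q1 and q4 end up in different blocks, so they are distinguishable. For instance, the string 'ε' is accepted from only q4.

No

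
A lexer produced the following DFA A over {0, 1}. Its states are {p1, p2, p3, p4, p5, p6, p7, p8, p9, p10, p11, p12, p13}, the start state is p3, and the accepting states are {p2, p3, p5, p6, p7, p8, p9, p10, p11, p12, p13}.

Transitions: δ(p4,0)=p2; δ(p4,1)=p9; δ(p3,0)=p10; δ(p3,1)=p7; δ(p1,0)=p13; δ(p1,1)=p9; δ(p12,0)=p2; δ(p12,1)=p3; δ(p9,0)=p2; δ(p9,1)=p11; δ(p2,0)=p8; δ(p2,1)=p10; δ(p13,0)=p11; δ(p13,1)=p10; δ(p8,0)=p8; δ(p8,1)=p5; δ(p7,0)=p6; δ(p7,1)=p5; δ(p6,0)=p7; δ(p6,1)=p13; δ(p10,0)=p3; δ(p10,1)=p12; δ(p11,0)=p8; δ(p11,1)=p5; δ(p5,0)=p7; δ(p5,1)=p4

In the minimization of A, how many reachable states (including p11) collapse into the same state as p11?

2

First remove the unreachable states {p1}; 12 states remain.
P0 = {p2,p3,p5,p6,p7,p8,p9,p10,p11,p12,p13} | {p4}.
Refine {p2,p3,p5,p6,p7,p8,p9,p10,p11,p12,p13} on symbol 1: members go to different blocks, giving {p2,p3,p6,p7,p8,p9,p10,p11,p12,p13} and {p5}.
Refine {p2,p3,p6,p7,p8,p9,p10,p11,p12,p13} on symbol 1: members go to different blocks, giving {p2,p3,p6,p9,p10,p12,p13} and {p7,p8,p11}.
On input 0, block {p2,p3,p6,p9,p10,p12,p13} splits into {p3,p9,p10,p12} and {p2,p6,p13}.
Split {p3,p9,p10,p12} by δ(·,0) → {p3,p10} and {p9,p12}.
Refine {p3,p10} on symbol 1: members go to different blocks, giving {p3} and {p10}.
Refine {p7,p8,p11} on symbol 0: members go to different blocks, giving {p8,p11} and {p7}.
Split {p2,p6,p13} by δ(·,0) → {p2,p13} and {p6}.
Split {p9,p12} by δ(·,1) → {p9} and {p12}.
Stable partition: {p3} | {p4} | {p5} | {p8,p11} | {p2,p13} | {p9} | {p10} | {p7} | {p6} | {p12} — 10 equivalence classes.
The equivalence class containing p11 is {p8,p11}, of size 2.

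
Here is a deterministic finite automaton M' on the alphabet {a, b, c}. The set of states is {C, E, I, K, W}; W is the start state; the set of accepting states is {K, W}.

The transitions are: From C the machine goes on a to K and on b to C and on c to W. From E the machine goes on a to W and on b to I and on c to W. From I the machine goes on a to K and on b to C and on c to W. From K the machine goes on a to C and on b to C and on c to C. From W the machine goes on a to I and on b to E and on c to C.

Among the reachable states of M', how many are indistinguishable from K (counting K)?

2

All states are reachable from the start state.
Initial partition by acceptance: {K,W} | {C,E,I}.
Stable partition: {K,W} | {C,E,I} — 2 equivalence classes.
State K belongs to the block {K,W}, which has 2 states.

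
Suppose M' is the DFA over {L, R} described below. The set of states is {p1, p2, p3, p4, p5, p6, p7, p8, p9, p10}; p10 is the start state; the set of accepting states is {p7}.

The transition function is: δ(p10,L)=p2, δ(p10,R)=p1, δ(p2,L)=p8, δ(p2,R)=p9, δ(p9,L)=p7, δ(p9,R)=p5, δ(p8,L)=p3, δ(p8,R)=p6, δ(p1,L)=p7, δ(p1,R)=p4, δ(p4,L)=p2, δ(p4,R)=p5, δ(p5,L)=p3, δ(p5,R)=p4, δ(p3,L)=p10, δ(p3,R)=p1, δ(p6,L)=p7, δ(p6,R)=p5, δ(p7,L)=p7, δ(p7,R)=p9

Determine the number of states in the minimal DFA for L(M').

Initial partition by acceptance: {p7} | {p1,p2,p3,p4,p5,p6,p8,p9,p10}.
Refine {p1,p2,p3,p4,p5,p6,p8,p9,p10} on symbol L: members go to different blocks, giving {p2,p3,p4,p5,p8,p10} and {p1,p6,p9}.
Refine {p2,p3,p4,p5,p8,p10} on symbol R: members go to different blocks, giving {p2,p3,p8,p10} and {p4,p5}.
No further refinement is possible. Final partition (4 blocks): {p7} | {p2,p3,p8,p10} | {p1,p6,p9} | {p4,p5}.

4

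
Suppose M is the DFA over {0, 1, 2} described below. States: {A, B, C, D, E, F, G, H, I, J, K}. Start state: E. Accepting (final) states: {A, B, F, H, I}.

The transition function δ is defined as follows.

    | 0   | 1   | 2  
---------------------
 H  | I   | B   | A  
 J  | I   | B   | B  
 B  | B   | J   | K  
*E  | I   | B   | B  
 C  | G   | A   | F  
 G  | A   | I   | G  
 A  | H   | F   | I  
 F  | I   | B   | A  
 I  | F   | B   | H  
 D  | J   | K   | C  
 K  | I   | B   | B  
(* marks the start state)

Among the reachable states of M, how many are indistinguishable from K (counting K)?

3

Reachable states from the start: {A,B,E,F,H,I,J,K}. Unreachable: {C,D,G} — drop them.
Start with accepting vs non-accepting: {A,B,F,H,I} | {E,J,K}.
Split {A,B,F,H,I} by δ(·,1) → {A,F,H,I} and {B}.
On input 1, block {A,F,H,I} splits into {F,H,I} and {A}.
On input 2, block {F,H,I} splits into {F,H} and {I}.
Stable partition: {F,H} | {E,J,K} | {B} | {A} | {I} — 5 equivalence classes.
The equivalence class containing K is {E,J,K}, of size 3.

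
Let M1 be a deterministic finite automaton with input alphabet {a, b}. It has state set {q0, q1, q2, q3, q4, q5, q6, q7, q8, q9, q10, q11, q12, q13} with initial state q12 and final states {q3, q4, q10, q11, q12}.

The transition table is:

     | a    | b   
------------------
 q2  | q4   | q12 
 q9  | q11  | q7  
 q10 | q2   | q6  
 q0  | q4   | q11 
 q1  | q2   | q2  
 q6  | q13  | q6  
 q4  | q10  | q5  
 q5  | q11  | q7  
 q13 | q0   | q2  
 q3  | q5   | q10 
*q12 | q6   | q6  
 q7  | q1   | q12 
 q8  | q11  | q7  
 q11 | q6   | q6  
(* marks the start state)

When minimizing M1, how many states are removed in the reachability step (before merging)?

3

No path from q12 leads to q3, q8, q9; the other 11 states are all reachable.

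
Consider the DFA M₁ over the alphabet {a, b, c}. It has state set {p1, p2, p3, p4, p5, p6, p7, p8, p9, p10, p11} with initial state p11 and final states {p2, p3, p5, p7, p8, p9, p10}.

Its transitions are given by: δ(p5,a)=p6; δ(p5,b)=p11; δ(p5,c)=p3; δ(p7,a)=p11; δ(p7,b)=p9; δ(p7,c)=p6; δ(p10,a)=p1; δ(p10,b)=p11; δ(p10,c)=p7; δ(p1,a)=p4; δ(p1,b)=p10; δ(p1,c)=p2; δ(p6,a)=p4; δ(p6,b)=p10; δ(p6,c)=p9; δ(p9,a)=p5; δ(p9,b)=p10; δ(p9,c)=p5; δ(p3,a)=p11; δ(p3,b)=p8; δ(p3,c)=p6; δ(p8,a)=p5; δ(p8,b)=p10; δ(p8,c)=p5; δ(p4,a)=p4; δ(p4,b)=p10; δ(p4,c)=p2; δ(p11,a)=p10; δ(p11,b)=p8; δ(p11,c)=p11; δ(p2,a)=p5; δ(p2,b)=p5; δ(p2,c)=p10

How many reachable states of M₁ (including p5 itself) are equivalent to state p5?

2

Initial partition by acceptance: {p2,p3,p5,p7,p8,p9,p10} | {p1,p4,p6,p11}.
Split {p2,p3,p5,p7,p8,p9,p10} by δ(·,a) → {p3,p5,p7,p10} and {p2,p8,p9}.
Split {p3,p5,p7,p10} by δ(·,b) → {p3,p7} and {p5,p10}.
On input a, block {p1,p4,p6,p11} splits into {p1,p4,p6} and {p11}.
No further refinement is possible. Final partition (5 blocks): {p3,p7} | {p1,p4,p6} | {p2,p8,p9} | {p5,p10} | {p11}.
State p5 belongs to the block {p5,p10}, which has 2 states.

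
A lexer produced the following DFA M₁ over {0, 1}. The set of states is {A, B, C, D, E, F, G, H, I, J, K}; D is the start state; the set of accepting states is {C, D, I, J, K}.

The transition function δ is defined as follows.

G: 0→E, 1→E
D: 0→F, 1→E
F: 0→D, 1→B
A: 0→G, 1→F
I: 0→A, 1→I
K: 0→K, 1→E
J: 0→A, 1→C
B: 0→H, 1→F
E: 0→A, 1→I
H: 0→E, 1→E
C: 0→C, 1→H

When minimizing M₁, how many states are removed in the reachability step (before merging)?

3

No path from D leads to C, J, K; the other 8 states are all reachable.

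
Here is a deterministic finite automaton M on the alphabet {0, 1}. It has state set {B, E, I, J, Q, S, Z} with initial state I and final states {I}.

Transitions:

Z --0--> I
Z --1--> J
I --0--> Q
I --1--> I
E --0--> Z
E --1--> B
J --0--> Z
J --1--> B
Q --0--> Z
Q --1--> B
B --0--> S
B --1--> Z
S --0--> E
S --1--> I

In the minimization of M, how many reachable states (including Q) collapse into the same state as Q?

Every state is reachable, so we keep all 7.
Initial partition by acceptance: {I} | {B,E,J,Q,S,Z}.
Refine {B,E,J,Q,S,Z} on symbol 0: members go to different blocks, giving {B,E,J,Q,S} and {Z}.
Split {B,E,J,Q,S} by δ(·,0) → {E,J,Q} and {B,S}.
Split {B,S} by δ(·,0) → {B} and {S}.
Stable partition: {I} | {E,J,Q} | {Z} | {B} | {S} — 5 equivalence classes.
State Q belongs to the block {E,J,Q}, which has 3 states.

3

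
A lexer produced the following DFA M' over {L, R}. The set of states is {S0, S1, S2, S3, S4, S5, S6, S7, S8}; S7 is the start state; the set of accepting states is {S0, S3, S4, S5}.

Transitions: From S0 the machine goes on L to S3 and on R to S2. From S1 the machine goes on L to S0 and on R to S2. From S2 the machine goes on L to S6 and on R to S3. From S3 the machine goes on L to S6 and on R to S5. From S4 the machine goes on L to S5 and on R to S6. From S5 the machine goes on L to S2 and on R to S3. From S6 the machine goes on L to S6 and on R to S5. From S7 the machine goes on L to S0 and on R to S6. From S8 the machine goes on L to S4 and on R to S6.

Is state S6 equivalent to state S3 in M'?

Reachable states from the start: {S0,S2,S3,S5,S6,S7}. Unreachable: {S1,S4,S8} — drop them.
Initial partition by acceptance: {S0,S3,S5} | {S2,S6,S7}.
Refine {S0,S3,S5} on symbol L: members go to different blocks, giving {S3,S5} and {S0}.
Refine {S2,S6,S7} on symbol L: members go to different blocks, giving {S2,S6} and {S7}.
Stable partition: {S3,S5} | {S2,S6} | {S0} | {S7} — 4 equivalence classes.
S6 and S3 end up in different blocks, so they are distinguishable. For instance, the string 'ε' is accepted from only S3.

No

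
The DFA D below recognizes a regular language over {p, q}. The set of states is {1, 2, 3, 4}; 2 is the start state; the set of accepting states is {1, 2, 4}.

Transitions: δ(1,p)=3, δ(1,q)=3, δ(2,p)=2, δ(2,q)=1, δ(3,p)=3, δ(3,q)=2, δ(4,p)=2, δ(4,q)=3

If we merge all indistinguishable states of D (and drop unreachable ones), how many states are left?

First remove the unreachable states {4}; 3 states remain.
P0 = {1,2} | {3}.
Refine {1,2} on symbol p: members go to different blocks, giving {1} and {2}.
No further refinement is possible. Final partition (3 blocks): {1} | {3} | {2}.

3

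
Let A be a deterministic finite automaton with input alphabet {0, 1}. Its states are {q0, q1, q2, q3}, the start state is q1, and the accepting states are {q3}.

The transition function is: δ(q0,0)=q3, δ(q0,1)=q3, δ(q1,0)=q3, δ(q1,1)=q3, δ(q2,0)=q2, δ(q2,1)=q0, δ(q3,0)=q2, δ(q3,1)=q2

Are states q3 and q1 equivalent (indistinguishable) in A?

No

P0 = {q3} | {q0,q1,q2}.
On input 0, block {q0,q1,q2} splits into {q0,q1} and {q2}.
The partition is now stable with 3 blocks: {q3} | {q0,q1} | {q2}.
q3 and q1 end up in different blocks, so they are distinguishable. For instance, the string 'ε' is accepted from only q3.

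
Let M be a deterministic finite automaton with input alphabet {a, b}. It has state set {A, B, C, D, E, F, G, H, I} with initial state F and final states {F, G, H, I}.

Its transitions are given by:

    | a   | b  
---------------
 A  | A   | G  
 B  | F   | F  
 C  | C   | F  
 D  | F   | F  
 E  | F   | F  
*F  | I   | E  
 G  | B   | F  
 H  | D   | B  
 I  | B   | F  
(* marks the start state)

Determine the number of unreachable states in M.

5

No path from F leads to A, C, D, G, H; the other 4 states are all reachable.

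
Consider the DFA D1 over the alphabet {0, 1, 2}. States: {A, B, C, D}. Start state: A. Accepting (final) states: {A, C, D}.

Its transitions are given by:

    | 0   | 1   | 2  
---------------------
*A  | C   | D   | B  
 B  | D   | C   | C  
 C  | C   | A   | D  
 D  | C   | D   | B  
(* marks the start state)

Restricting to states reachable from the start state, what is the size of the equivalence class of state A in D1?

2

All states are reachable from the start state.
Start with accepting vs non-accepting: {A,C,D} | {B}.
On input 2, block {A,C,D} splits into {A,D} and {C}.
The partition is now stable with 3 blocks: {A,D} | {B} | {C}.
State A belongs to the block {A,D}, which has 2 states.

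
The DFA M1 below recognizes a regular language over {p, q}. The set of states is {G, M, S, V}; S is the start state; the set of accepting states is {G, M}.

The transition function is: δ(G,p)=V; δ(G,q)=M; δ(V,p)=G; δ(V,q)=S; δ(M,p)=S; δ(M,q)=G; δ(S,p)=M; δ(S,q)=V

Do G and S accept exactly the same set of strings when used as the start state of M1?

No

Every state is reachable, so we keep all 4.
Start with accepting vs non-accepting: {G,M} | {S,V}.
Stable partition: {G,M} | {S,V} — 2 equivalence classes.
G and S end up in different blocks, so they are distinguishable. For instance, the string 'ε' is accepted from only G.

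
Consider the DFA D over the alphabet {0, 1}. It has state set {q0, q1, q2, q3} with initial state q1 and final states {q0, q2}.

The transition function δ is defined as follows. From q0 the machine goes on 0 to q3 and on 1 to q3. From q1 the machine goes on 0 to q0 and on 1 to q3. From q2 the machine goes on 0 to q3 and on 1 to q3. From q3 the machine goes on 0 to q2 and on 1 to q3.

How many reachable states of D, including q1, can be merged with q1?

2

All states are reachable from the start state.
Start with accepting vs non-accepting: {q0,q2} | {q1,q3}.
The partition is now stable with 2 blocks: {q0,q2} | {q1,q3}.
The equivalence class containing q1 is {q1,q3}, of size 2.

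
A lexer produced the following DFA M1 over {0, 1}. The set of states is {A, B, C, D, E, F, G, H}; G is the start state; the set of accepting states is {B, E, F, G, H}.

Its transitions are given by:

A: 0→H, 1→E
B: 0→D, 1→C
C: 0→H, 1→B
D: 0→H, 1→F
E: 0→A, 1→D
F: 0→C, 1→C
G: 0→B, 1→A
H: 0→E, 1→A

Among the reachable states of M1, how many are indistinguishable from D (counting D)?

Every state is reachable, so we keep all 8.
Start with accepting vs non-accepting: {B,E,F,G,H} | {A,C,D}.
On input 0, block {B,E,F,G,H} splits into {B,E,F} and {G,H}.
No further refinement is possible. Final partition (3 blocks): {B,E,F} | {A,C,D} | {G,H}.
State D belongs to the block {A,C,D}, which has 3 states.

3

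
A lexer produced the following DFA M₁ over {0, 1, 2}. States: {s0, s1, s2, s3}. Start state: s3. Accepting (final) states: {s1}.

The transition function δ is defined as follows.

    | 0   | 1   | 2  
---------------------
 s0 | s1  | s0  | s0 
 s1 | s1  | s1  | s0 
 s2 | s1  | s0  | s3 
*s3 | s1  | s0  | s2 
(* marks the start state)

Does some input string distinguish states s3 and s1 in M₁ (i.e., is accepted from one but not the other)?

All states are reachable from the start state.
P0 = {s1} | {s0,s2,s3}.
The partition is now stable with 2 blocks: {s1} | {s0,s2,s3}.
s3 and s1 end up in different blocks, so they are distinguishable. For instance, the string 'ε' is accepted from only s1.

Yes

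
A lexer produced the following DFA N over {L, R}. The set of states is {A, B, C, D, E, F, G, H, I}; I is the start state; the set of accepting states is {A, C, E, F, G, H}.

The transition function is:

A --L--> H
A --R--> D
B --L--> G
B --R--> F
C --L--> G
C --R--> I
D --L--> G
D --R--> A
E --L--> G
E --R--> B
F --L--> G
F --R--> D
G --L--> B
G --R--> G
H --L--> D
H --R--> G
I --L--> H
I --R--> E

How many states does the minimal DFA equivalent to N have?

3

Reachable states from the start: {A,B,D,E,F,G,H,I}. Unreachable: {C} — drop them.
Start with accepting vs non-accepting: {A,E,F,G,H} | {B,D,I}.
Split {A,E,F,G,H} by δ(·,L) → {A,E,F} and {G,H}.
Stable partition: {A,E,F} | {B,D,I} | {G,H} — 3 equivalence classes.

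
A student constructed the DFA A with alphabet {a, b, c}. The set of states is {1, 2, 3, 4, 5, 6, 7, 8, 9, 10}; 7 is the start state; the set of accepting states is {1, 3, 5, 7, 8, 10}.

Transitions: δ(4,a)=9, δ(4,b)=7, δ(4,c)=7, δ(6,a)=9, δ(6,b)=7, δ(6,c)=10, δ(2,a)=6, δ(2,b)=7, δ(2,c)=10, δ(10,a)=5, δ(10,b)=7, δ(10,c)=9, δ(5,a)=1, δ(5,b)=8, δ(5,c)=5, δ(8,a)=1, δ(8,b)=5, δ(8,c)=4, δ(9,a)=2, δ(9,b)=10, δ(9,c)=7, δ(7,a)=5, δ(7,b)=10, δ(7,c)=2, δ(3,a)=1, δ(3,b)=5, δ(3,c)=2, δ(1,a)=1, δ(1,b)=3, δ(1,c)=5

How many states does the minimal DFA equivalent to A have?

Start with accepting vs non-accepting: {1,3,5,7,8,10} | {2,4,6,9}.
On input c, block {1,3,5,7,8,10} splits into {3,7,8,10} and {1,5}.
Split {3,7,8,10} by δ(·,b) → {3,8} and {7,10}.
Stable partition: {3,8} | {2,4,6,9} | {1,5} | {7,10} — 4 equivalence classes.

4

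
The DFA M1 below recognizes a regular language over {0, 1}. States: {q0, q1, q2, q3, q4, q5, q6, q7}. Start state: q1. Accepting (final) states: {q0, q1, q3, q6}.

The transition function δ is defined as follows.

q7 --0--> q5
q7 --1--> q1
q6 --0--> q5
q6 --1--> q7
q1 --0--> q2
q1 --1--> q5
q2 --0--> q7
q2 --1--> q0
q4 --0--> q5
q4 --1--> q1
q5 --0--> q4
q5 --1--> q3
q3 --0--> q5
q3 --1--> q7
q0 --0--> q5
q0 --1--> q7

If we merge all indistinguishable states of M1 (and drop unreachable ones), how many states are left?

First remove the unreachable states {q6}; 7 states remain.
P0 = {q0,q1,q3} | {q2,q4,q5,q7}.
No further refinement is possible. Final partition (2 blocks): {q0,q1,q3} | {q2,q4,q5,q7}.

2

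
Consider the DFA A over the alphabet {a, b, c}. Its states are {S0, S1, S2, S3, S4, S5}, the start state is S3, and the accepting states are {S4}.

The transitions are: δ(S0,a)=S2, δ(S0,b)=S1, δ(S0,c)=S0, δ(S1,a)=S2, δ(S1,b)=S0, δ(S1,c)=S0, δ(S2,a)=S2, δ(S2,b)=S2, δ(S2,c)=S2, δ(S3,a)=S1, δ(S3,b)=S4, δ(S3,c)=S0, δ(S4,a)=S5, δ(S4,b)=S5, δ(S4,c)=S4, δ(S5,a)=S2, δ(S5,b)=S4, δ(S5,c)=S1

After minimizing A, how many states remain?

3

All states are reachable from the start state.
Start with accepting vs non-accepting: {S4} | {S0,S1,S2,S3,S5}.
Split {S0,S1,S2,S3,S5} by δ(·,b) → {S0,S1,S2} and {S3,S5}.
The partition is now stable with 3 blocks: {S4} | {S0,S1,S2} | {S3,S5}.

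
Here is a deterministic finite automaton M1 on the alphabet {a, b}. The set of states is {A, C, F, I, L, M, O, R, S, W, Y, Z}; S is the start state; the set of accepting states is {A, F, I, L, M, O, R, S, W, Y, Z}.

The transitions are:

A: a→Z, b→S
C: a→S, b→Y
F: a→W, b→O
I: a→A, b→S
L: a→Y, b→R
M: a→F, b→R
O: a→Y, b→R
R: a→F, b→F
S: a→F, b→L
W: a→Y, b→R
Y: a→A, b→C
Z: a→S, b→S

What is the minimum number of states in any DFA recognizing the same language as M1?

8

States {I,M} cannot be reached from the start state, so discard them.
Initial partition by acceptance: {A,F,L,O,R,S,W,Y,Z} | {C}.
On input b, block {A,F,L,O,R,S,W,Y,Z} splits into {A,F,L,O,R,S,W,Z} and {Y}.
Split {A,F,L,O,R,S,W,Z} by δ(·,a) → {A,F,R,S,Z} and {L,O,W}.
Refine {A,F,R,S,Z} on symbol a: members go to different blocks, giving {A,R,S,Z} and {F}.
Refine {A,R,S,Z} on symbol a: members go to different blocks, giving {A,Z} and {R,S}.
On input a, block {A,Z} splits into {Z} and {A}.
Split {R,S} by δ(·,b) → {R} and {S}.
The partition is now stable with 8 blocks: {Z} | {C} | {Y} | {L,O,W} | {F} | {R} | {A} | {S}.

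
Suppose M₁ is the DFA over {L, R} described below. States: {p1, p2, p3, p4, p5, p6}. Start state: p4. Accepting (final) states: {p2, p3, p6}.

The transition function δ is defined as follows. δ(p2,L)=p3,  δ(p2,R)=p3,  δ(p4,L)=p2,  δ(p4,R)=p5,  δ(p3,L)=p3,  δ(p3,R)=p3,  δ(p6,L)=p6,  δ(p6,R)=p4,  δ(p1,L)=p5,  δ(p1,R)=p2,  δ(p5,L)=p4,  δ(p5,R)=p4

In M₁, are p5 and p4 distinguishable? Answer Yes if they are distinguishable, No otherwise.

Reachable states from the start: {p2,p3,p4,p5}. Unreachable: {p1,p6} — drop them.
Initial partition by acceptance: {p2,p3} | {p4,p5}.
On input L, block {p4,p5} splits into {p4} and {p5}.
No further refinement is possible. Final partition (3 blocks): {p2,p3} | {p4} | {p5}.
p5 and p4 end up in different blocks, so they are distinguishable. For instance, the string 'L' is accepted from only p4.

Yes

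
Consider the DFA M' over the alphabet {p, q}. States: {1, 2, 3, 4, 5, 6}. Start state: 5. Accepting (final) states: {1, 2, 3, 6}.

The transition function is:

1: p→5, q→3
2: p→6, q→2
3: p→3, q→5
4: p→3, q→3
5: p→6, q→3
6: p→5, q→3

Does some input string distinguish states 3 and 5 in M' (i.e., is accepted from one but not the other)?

First remove the unreachable states {1,2,4}; 3 states remain.
Start with accepting vs non-accepting: {3,6} | {5}.
On input p, block {3,6} splits into {3} and {6}.
No further refinement is possible. Final partition (3 blocks): {3} | {5} | {6}.
3 and 5 end up in different blocks, so they are distinguishable. For instance, the string 'ε' is accepted from only 3.

Yes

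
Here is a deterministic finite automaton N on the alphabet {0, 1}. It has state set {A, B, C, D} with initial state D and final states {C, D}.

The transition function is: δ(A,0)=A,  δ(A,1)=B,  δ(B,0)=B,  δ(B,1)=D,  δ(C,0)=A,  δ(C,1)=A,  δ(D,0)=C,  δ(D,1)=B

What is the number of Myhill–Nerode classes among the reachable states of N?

4

All states are reachable from the start state.
Start with accepting vs non-accepting: {C,D} | {A,B}.
Split {C,D} by δ(·,0) → {C} and {D}.
Split {A,B} by δ(·,1) → {A} and {B}.
No further refinement is possible. Final partition (4 blocks): {C} | {A} | {D} | {B}.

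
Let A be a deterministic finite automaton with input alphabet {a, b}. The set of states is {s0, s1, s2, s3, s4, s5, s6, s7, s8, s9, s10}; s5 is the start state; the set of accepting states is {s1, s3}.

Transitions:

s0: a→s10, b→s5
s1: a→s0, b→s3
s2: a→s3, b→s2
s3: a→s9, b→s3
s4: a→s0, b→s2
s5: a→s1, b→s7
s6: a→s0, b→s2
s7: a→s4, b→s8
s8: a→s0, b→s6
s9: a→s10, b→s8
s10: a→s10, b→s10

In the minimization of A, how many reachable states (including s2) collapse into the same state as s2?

1

Every state is reachable, so we keep all 11.
P0 = {s1,s3} | {s0,s2,s4,s5,s6,s7,s8,s9,s10}.
On input a, block {s0,s2,s4,s5,s6,s7,s8,s9,s10} splits into {s0,s4,s6,s7,s8,s9,s10} and {s2,s5}.
Split {s0,s4,s6,s7,s8,s9,s10} by δ(·,b) → {s7,s8,s9,s10} and {s0,s4,s6}.
Split {s1,s3} by δ(·,a) → {s1} and {s3}.
Split {s7,s8,s9,s10} by δ(·,a) → {s7,s8} and {s9,s10}.
Split {s7,s8} by δ(·,b) → {s7} and {s8}.
On input a, block {s2,s5} splits into {s2} and {s5}.
Refine {s0,s4,s6} on symbol a: members go to different blocks, giving {s4,s6} and {s0}.
Split {s9,s10} by δ(·,b) → {s9} and {s10}.
Stable partition: {s1} | {s7} | {s2} | {s4,s6} | {s3} | {s9} | {s8} | {s5} | {s0} | {s10} — 10 equivalence classes.
The equivalence class containing s2 is {s2}, of size 1.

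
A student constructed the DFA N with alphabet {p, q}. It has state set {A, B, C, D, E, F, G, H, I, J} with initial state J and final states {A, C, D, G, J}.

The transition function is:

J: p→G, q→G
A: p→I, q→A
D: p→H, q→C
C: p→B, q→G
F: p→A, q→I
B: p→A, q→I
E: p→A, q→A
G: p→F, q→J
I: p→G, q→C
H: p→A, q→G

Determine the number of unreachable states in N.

BFS from J reaches {A, B, C, F, G, I, J}; the 3 state(s) D, E, H are never visited.

3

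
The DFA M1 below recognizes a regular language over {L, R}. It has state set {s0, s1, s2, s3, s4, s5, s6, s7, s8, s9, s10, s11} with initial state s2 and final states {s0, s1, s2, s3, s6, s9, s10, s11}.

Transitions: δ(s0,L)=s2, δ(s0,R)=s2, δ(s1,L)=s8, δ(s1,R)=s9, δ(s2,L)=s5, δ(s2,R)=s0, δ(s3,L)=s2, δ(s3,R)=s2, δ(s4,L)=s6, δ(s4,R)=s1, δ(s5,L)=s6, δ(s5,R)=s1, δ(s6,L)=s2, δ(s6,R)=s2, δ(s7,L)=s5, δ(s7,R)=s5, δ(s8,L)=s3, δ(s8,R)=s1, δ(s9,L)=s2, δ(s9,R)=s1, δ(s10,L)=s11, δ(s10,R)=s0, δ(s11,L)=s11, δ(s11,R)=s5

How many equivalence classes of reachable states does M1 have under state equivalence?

3

First remove the unreachable states {s4,s7,s10,s11}; 8 states remain.
Initial partition by acceptance: {s0,s1,s2,s3,s6,s9} | {s5,s8}.
Split {s0,s1,s2,s3,s6,s9} by δ(·,L) → {s0,s3,s6,s9} and {s1,s2}.
No further refinement is possible. Final partition (3 blocks): {s0,s3,s6,s9} | {s5,s8} | {s1,s2}.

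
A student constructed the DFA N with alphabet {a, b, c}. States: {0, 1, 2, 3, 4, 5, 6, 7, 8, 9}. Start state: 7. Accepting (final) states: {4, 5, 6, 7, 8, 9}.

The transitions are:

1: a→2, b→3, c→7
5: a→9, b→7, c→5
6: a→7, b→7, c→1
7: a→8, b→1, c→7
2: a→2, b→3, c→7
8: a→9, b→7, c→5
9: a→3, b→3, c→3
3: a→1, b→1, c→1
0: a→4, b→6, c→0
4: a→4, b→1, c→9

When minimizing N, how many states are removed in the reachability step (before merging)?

Starting at 7 and following transitions, the reachable set is {1, 2, 3, 5, 7, 8, 9}. That leaves 0, 4, 6 unreachable — 3 in total.

3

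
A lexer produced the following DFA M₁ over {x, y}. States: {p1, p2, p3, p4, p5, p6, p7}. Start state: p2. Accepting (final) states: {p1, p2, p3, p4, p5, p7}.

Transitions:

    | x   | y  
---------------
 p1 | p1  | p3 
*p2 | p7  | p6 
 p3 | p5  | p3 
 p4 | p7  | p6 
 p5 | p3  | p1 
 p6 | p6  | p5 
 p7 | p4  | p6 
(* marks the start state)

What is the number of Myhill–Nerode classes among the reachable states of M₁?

3

All states are reachable from the start state.
Initial partition by acceptance: {p1,p2,p3,p4,p5,p7} | {p6}.
Refine {p1,p2,p3,p4,p5,p7} on symbol y: members go to different blocks, giving {p1,p3,p5} and {p2,p4,p7}.
The partition is now stable with 3 blocks: {p1,p3,p5} | {p6} | {p2,p4,p7}.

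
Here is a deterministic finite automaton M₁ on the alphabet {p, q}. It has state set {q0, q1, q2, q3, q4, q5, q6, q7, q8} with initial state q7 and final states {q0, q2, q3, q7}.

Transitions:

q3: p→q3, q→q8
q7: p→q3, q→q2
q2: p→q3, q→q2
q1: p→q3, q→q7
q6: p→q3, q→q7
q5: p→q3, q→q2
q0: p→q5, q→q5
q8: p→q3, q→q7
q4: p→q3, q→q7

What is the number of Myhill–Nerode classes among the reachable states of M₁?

3

States {q0,q1,q4,q5,q6} cannot be reached from the start state, so discard them.
P0 = {q2,q3,q7} | {q8}.
Refine {q2,q3,q7} on symbol q: members go to different blocks, giving {q2,q7} and {q3}.
No further refinement is possible. Final partition (3 blocks): {q2,q7} | {q8} | {q3}.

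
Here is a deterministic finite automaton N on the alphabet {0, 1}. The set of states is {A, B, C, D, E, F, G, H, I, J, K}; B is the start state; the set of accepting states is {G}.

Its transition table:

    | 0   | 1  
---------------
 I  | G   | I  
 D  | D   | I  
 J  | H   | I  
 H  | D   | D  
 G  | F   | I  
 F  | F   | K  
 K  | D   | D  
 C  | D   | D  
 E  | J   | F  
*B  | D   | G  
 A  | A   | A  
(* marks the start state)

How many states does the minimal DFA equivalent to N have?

Reachable states from the start: {B,D,F,G,I,K}. Unreachable: {A,C,E,H,J} — drop them.
P0 = {G} | {B,D,F,I,K}.
Refine {B,D,F,I,K} on symbol 0: members go to different blocks, giving {B,D,F,K} and {I}.
On input 1, block {B,D,F,K} splits into {F,K} and {B} and {D}.
Refine {F,K} on symbol 0: members go to different blocks, giving {F} and {K}.
Stable partition: {G} | {F} | {I} | {B} | {D} | {K} — 6 equivalence classes.

6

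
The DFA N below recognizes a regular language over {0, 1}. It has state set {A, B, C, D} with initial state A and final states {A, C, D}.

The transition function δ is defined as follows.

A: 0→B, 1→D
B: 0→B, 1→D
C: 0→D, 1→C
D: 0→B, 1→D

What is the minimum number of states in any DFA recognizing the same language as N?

Reachable states from the start: {A,B,D}. Unreachable: {C} — drop them.
Initial partition by acceptance: {A,D} | {B}.
Stable partition: {A,D} | {B} — 2 equivalence classes.

2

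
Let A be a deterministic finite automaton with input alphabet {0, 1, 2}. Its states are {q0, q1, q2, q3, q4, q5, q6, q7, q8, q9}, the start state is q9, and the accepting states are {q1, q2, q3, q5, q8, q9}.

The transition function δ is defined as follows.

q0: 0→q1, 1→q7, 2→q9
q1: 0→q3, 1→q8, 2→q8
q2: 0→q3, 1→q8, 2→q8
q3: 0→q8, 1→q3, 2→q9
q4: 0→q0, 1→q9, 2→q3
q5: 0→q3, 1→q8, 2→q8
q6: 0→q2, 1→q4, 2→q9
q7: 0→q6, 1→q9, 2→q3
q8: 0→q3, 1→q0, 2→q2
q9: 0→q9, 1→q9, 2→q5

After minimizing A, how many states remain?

All states are reachable from the start state.
P0 = {q1,q2,q3,q5,q8,q9} | {q0,q4,q6,q7}.
Split {q1,q2,q3,q5,q8,q9} by δ(·,1) → {q1,q2,q3,q5,q9} and {q8}.
On input 0, block {q1,q2,q3,q5,q9} splits into {q1,q2,q5,q9} and {q3}.
On input 0, block {q1,q2,q5,q9} splits into {q1,q2,q5} and {q9}.
On input 0, block {q0,q4,q6,q7} splits into {q0,q6} and {q4,q7}.
No further refinement is possible. Final partition (6 blocks): {q1,q2,q5} | {q0,q6} | {q8} | {q3} | {q9} | {q4,q7}.

6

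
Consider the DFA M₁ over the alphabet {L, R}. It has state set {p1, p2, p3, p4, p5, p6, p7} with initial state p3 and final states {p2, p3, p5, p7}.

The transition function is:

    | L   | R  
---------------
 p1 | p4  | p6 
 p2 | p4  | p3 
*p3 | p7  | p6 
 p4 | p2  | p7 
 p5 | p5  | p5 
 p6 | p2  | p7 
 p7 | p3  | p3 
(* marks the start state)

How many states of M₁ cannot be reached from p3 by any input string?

2

Starting at p3 and following transitions, the reachable set is {p2, p3, p4, p6, p7}. That leaves p1, p5 unreachable — 2 in total.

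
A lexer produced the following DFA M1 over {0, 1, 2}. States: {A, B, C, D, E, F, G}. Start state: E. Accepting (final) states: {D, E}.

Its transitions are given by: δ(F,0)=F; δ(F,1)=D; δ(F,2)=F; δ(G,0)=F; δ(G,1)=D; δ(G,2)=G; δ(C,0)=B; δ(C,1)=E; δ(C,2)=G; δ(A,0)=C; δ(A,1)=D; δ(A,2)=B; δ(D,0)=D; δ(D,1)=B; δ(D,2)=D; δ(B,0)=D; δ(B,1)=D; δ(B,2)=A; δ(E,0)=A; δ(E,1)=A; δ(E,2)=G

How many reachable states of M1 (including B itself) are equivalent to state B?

1

All states are reachable from the start state.
Initial partition by acceptance: {D,E} | {A,B,C,F,G}.
Split {D,E} by δ(·,0) → {D} and {E}.
On input 0, block {A,B,C,F,G} splits into {A,C,F,G} and {B}.
Split {A,C,F,G} by δ(·,0) → {A,F,G} and {C}.
On input 0, block {A,F,G} splits into {F,G} and {A}.
Stable partition: {D} | {F,G} | {E} | {B} | {C} | {A} — 6 equivalence classes.
State B belongs to the block {B}, which has 1 states.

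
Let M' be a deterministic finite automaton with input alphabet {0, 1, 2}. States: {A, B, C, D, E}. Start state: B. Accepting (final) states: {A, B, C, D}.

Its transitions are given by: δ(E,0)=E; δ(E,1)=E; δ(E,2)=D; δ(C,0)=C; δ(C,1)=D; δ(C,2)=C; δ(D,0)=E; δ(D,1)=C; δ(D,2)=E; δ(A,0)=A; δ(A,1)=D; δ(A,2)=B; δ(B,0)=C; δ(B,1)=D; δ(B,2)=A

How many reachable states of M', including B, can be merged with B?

All states are reachable from the start state.
Start with accepting vs non-accepting: {A,B,C,D} | {E}.
Split {A,B,C,D} by δ(·,0) → {A,B,C} and {D}.
Stable partition: {A,B,C} | {E} | {D} — 3 equivalence classes.
State B belongs to the block {A,B,C}, which has 3 states.

3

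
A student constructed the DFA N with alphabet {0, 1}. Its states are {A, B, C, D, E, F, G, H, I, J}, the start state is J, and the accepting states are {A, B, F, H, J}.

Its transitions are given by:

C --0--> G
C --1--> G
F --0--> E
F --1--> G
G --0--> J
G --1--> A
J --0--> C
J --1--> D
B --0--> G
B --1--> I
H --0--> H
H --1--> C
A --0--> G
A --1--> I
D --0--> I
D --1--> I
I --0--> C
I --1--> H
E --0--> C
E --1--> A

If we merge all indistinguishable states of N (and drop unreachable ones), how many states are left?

Reachable states from the start: {A,C,D,G,H,I,J}. Unreachable: {B,E,F} — drop them.
Start with accepting vs non-accepting: {A,H,J} | {C,D,G,I}.
Refine {A,H,J} on symbol 0: members go to different blocks, giving {A,J} and {H}.
Split {C,D,G,I} by δ(·,0) → {C,D,I} and {G}.
Split {A,J} by δ(·,0) → {A} and {J}.
On input 0, block {C,D,I} splits into {D,I} and {C}.
Refine {D,I} on symbol 0: members go to different blocks, giving {D} and {I}.
Stable partition: {A} | {D} | {H} | {G} | {J} | {C} | {I} — 7 equivalence classes.

7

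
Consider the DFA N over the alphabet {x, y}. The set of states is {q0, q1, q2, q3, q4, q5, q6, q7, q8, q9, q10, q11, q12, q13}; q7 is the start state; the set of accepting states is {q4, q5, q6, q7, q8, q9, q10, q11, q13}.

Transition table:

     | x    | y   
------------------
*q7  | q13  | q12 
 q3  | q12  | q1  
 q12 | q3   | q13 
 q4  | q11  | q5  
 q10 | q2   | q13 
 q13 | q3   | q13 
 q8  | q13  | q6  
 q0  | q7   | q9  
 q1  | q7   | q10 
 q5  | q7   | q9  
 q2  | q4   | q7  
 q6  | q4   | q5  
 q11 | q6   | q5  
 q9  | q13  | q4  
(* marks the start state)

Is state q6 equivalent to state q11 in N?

Yes

First remove the unreachable states {q0,q8}; 12 states remain.
Initial partition by acceptance: {q4,q5,q6,q7,q9,q10,q11,q13} | {q1,q2,q3,q12}.
Split {q4,q5,q6,q7,q9,q10,q11,q13} by δ(·,x) → {q4,q5,q6,q7,q9,q11} and {q10,q13}.
Refine {q4,q5,q6,q7,q9,q11} on symbol x: members go to different blocks, giving {q4,q5,q6,q11} and {q7,q9}.
Refine {q4,q5,q6,q11} on symbol x: members go to different blocks, giving {q4,q6,q11} and {q5}.
Refine {q1,q2,q3,q12} on symbol x: members go to different blocks, giving {q3,q12} and {q1} and {q2}.
Split {q3,q12} by δ(·,y) → {q3} and {q12}.
Split {q10,q13} by δ(·,x) → {q10} and {q13}.
Split {q7,q9} by δ(·,y) → {q7} and {q9}.
The partition is now stable with 10 blocks: {q4,q6,q11} | {q3} | {q10} | {q7} | {q5} | {q1} | {q2} | {q12} | {q13} | {q9}.
q6 and q11 lie in the same block of the stable partition, so they are equivalent — no string distinguishes them.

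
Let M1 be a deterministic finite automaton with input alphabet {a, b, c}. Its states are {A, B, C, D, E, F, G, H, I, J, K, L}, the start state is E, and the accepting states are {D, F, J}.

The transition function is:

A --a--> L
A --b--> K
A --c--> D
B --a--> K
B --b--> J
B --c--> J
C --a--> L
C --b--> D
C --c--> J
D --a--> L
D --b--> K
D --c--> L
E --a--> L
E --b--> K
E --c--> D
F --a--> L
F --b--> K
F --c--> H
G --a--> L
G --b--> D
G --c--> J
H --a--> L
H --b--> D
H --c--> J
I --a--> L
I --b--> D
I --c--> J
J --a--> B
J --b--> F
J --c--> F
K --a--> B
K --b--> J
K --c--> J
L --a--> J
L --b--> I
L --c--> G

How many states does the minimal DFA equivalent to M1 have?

Reachable states from the start: {B,D,E,F,G,H,I,J,K,L}. Unreachable: {A,C} — drop them.
Initial partition by acceptance: {D,F,J} | {B,E,G,H,I,K,L}.
On input b, block {D,F,J} splits into {D,F} and {J}.
On input a, block {B,E,G,H,I,K,L} splits into {B,E,G,H,I,K} and {L}.
Refine {D,F} on symbol c: members go to different blocks, giving {D} and {F}.
Split {B,E,G,H,I,K} by δ(·,a) → {E,G,H,I} and {B,K}.
On input b, block {E,G,H,I} splits into {G,H,I} and {E}.
No further refinement is possible. Final partition (7 blocks): {D} | {G,H,I} | {J} | {L} | {F} | {B,K} | {E}.

7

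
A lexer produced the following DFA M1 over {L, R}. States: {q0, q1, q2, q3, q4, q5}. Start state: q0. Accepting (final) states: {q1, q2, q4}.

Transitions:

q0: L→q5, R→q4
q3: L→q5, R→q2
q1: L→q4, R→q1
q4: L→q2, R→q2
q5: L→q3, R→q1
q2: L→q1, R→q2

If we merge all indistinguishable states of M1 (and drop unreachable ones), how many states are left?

All states are reachable from the start state.
P0 = {q1,q2,q4} | {q0,q3,q5}.
The partition is now stable with 2 blocks: {q1,q2,q4} | {q0,q3,q5}.

2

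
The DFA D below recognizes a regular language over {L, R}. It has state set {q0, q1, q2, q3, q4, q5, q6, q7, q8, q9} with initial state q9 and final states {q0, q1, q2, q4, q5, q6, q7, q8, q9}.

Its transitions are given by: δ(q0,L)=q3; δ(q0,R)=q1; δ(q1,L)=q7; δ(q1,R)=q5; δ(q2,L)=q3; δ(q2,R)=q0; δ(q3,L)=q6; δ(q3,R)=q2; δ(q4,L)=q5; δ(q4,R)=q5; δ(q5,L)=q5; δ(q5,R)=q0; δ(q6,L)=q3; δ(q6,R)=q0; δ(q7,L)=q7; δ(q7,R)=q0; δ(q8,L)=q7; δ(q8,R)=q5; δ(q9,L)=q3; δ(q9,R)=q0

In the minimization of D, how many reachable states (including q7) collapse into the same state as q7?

2

States {q4,q8} cannot be reached from the start state, so discard them.
P0 = {q0,q1,q2,q5,q6,q7,q9} | {q3}.
On input L, block {q0,q1,q2,q5,q6,q7,q9} splits into {q0,q2,q6,q9} and {q1,q5,q7}.
On input R, block {q0,q2,q6,q9} splits into {q2,q6,q9} and {q0}.
On input R, block {q1,q5,q7} splits into {q5,q7} and {q1}.
No further refinement is possible. Final partition (5 blocks): {q2,q6,q9} | {q3} | {q5,q7} | {q0} | {q1}.
State q7 belongs to the block {q5,q7}, which has 2 states.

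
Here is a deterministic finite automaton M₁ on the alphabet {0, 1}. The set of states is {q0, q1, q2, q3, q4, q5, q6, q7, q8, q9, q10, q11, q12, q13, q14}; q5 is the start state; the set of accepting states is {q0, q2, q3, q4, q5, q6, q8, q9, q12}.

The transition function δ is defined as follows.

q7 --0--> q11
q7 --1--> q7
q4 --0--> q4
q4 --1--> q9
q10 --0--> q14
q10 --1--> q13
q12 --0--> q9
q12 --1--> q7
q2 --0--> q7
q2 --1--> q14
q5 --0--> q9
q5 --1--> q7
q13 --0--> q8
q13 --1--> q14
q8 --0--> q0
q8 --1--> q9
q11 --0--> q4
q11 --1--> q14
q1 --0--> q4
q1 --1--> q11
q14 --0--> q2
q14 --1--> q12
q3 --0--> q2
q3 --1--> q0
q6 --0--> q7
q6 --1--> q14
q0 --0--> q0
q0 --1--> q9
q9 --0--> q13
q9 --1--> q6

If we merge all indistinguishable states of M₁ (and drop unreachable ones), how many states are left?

7

Reachable states from the start: {q0,q2,q4,q5,q6,q7,q8,q9,q11,q12,q13,q14}. Unreachable: {q1,q3,q10} — drop them.
Start with accepting vs non-accepting: {q0,q2,q4,q5,q6,q8,q9,q12} | {q7,q11,q13,q14}.
Refine {q0,q2,q4,q5,q6,q8,q9,q12} on symbol 0: members go to different blocks, giving {q0,q4,q5,q8,q12} and {q2,q6,q9}.
Refine {q0,q4,q5,q8,q12} on symbol 0: members go to different blocks, giving {q0,q4,q8} and {q5,q12}.
Refine {q7,q11,q13,q14} on symbol 0: members go to different blocks, giving {q11,q13} and {q7} and {q14}.
Refine {q2,q6,q9} on symbol 0: members go to different blocks, giving {q2,q6} and {q9}.
The partition is now stable with 7 blocks: {q0,q4,q8} | {q11,q13} | {q2,q6} | {q5,q12} | {q7} | {q14} | {q9}.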